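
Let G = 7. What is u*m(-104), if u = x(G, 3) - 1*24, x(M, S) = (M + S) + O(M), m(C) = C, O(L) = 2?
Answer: 1248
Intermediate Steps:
x(M, S) = 2 + M + S (x(M, S) = (M + S) + 2 = 2 + M + S)
u = -12 (u = (2 + 7 + 3) - 1*24 = 12 - 24 = -12)
u*m(-104) = -12*(-104) = 1248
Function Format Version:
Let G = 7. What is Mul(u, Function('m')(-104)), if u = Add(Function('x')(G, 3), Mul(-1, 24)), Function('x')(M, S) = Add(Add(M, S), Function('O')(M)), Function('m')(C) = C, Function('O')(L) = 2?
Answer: 1248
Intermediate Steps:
Function('x')(M, S) = Add(2, M, S) (Function('x')(M, S) = Add(Add(M, S), 2) = Add(2, M, S))
u = -12 (u = Add(Add(2, 7, 3), Mul(-1, 24)) = Add(12, -24) = -12)
Mul(u, Function('m')(-104)) = Mul(-12, -104) = 1248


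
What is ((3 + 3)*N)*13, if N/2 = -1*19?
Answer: -2964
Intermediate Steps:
N = -38 (N = 2*(-1*19) = 2*(-19) = -38)
((3 + 3)*N)*13 = ((3 + 3)*(-38))*13 = (6*(-38))*13 = -228*13 = -2964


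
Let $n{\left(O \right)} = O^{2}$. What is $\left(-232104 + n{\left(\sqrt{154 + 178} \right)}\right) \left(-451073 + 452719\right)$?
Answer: $-381496712$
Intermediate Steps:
$\left(-232104 + n{\left(\sqrt{154 + 178} \right)}\right) \left(-451073 + 452719\right) = \left(-232104 + \left(\sqrt{154 + 178}\right)^{2}\right) \left(-451073 + 452719\right) = \left(-232104 + \left(\sqrt{332}\right)^{2}\right) 1646 = \left(-232104 + \left(2 \sqrt{83}\right)^{2}\right) 1646 = \left(-232104 + 332\right) 1646 = \left(-231772\right) 1646 = -381496712$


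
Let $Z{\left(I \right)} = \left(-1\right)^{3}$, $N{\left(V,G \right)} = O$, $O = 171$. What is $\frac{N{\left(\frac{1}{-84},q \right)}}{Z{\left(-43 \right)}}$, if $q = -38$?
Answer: $-171$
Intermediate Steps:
$N{\left(V,G \right)} = 171$
$Z{\left(I \right)} = -1$
$\frac{N{\left(\frac{1}{-84},q \right)}}{Z{\left(-43 \right)}} = \frac{171}{-1} = 171 \left(-1\right) = -171$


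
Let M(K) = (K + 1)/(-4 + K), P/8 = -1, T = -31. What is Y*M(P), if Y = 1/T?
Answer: -7/372 ≈ -0.018817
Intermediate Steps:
P = -8 (P = 8*(-1) = -8)
M(K) = (1 + K)/(-4 + K)
Y = -1/31 (Y = 1/(-31) = -1/31 ≈ -0.032258)
Y*M(P) = -(1 - 8)/(31*(-4 - 8)) = -(-7)/(31*(-12)) = -(-1)*(-7)/372 = -1/31*7/12 = -7/372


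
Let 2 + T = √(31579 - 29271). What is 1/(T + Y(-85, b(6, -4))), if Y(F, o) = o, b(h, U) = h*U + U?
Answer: 15/704 + √577/704 ≈ 0.055427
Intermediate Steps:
b(h, U) = U + U*h (b(h, U) = U*h + U = U + U*h)
T = -2 + 2*√577 (T = -2 + √(31579 - 29271) = -2 + √2308 = -2 + 2*√577 ≈ 46.042)
1/(T + Y(-85, b(6, -4))) = 1/((-2 + 2*√577) - 4*(1 + 6)) = 1/((-2 + 2*√577) - 4*7) = 1/((-2 + 2*√577) - 28) = 1/(-30 + 2*√577)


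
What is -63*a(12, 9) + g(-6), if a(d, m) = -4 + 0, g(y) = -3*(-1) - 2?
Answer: 253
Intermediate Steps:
g(y) = 1 (g(y) = 3 - 2 = 1)
a(d, m) = -4
-63*a(12, 9) + g(-6) = -63*(-4) + 1 = 252 + 1 = 253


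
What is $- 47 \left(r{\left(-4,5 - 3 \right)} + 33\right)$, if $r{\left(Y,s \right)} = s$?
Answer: $-1645$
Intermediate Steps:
$- 47 \left(r{\left(-4,5 - 3 \right)} + 33\right) = - 47 \left(\left(5 - 3\right) + 33\right) = - 47 \left(2 + 33\right) = \left(-47\right) 35 = -1645$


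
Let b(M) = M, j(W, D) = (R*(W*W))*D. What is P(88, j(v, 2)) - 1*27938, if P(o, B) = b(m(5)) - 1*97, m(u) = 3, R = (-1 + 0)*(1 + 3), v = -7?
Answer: -28032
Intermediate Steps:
R = -4 (R = -1*4 = -4)
j(W, D) = -4*D*W² (j(W, D) = (-4*W*W)*D = (-4*W²)*D = -4*D*W²)
P(o, B) = -94 (P(o, B) = 3 - 1*97 = 3 - 97 = -94)
P(88, j(v, 2)) - 1*27938 = -94 - 1*27938 = -94 - 27938 = -28032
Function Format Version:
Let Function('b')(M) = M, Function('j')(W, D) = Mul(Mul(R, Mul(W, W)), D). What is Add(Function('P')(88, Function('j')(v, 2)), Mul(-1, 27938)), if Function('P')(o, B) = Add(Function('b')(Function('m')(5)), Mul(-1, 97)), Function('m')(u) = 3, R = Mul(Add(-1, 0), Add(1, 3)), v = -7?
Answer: -28032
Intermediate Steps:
R = -4 (R = Mul(-1, 4) = -4)
Function('j')(W, D) = Mul(-4, D, Pow(W, 2)) (Function('j')(W, D) = Mul(Mul(-4, Mul(W, W)), D) = Mul(Mul(-4, Pow(W, 2)), D) = Mul(-4, D, Pow(W, 2)))
Function('P')(o, B) = -94 (Function('P')(o, B) = Add(3, Mul(-1, 97)) = Add(3, -97) = -94)
Add(Function('P')(88, Function('j')(v, 2)), Mul(-1, 27938)) = Add(-94, Mul(-1, 27938)) = Add(-94, -27938) = -28032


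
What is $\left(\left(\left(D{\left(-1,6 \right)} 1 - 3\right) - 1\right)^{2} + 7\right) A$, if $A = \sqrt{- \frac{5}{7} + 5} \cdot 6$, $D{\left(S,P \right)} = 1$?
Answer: $\frac{96 \sqrt{210}}{7} \approx 198.74$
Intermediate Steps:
$A = \frac{6 \sqrt{210}}{7}$ ($A = \sqrt{\left(-5\right) \frac{1}{7} + 5} \cdot 6 = \sqrt{- \frac{5}{7} + 5} \cdot 6 = \sqrt{\frac{30}{7}} \cdot 6 = \frac{\sqrt{210}}{7} \cdot 6 = \frac{6 \sqrt{210}}{7} \approx 12.421$)
$\left(\left(\left(D{\left(-1,6 \right)} 1 - 3\right) - 1\right)^{2} + 7\right) A = \left(\left(\left(1 \cdot 1 - 3\right) - 1\right)^{2} + 7\right) \frac{6 \sqrt{210}}{7} = \left(\left(\left(1 - 3\right) - 1\right)^{2} + 7\right) \frac{6 \sqrt{210}}{7} = \left(\left(-2 - 1\right)^{2} + 7\right) \frac{6 \sqrt{210}}{7} = \left(\left(-3\right)^{2} + 7\right) \frac{6 \sqrt{210}}{7} = \left(9 + 7\right) \frac{6 \sqrt{210}}{7} = 16 \frac{6 \sqrt{210}}{7} = \frac{96 \sqrt{210}}{7}$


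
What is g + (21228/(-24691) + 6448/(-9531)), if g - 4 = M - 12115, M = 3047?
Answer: -2133391935580/235329921 ≈ -9065.5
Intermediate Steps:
g = -9064 (g = 4 + (3047 - 12115) = 4 - 9068 = -9064)
g + (21228/(-24691) + 6448/(-9531)) = -9064 + (21228/(-24691) + 6448/(-9531)) = -9064 + (21228*(-1/24691) + 6448*(-1/9531)) = -9064 + (-21228/24691 - 6448/9531) = -9064 - 361531636/235329921 = -2133391935580/235329921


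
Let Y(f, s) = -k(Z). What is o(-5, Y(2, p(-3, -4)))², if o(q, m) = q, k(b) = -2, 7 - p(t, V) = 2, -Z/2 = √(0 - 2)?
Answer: 25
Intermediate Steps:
Z = -2*I*√2 (Z = -2*√(0 - 2) = -2*I*√2 ≈ -2.8284*I)
p(t, V) = 5 (p(t, V) = 7 - 1*2 = 7 - 2 = 5)
Y(f, s) = 2 (Y(f, s) = -1*(-2) = 2)
o(-5, Y(2, p(-3, -4)))² = (-5)² = 25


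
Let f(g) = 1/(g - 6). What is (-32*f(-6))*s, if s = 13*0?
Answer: 0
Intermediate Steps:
f(g) = 1/(-6 + g)
s = 0
(-32*f(-6))*s = -32/(-6 - 6)*0 = -32/(-12)*0 = -32*(-1/12)*0 = (8/3)*0 = 0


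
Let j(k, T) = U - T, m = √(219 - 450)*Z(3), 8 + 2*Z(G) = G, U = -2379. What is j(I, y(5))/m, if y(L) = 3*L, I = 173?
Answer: -228*I*√231/55 ≈ -63.005*I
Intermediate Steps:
Z(G) = -4 + G/2
m = -5*I*√231/2 (m = √(219 - 450)*(-4 + (½)*3) = √(-231)*(-4 + 3/2) = (I*√231)*(-5/2) = -5*I*√231/2 ≈ -37.997*I)
j(k, T) = -2379 - T
j(I, y(5))/m = (-2379 - 3*5)/((-5*I*√231/2)) = (-2379 - 1*15)*(2*I*√231/1155) = (-2379 - 15)*(2*I*√231/1155) = -228*I*√231/55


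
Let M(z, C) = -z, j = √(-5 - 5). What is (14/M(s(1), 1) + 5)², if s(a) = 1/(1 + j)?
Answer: -1879 + 252*I*√10 ≈ -1879.0 + 796.89*I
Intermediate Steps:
j = I*√10 (j = √(-10) = I*√10 ≈ 3.1623*I)
s(a) = 1/(1 + I*√10)
(14/M(s(1), 1) + 5)² = (14/((-(1/11 - I*√10/11))) + 5)² = (14/(-1/11 + I*√10/11) + 5)² = (5 + 14/(-1/11 + I*√10/11))²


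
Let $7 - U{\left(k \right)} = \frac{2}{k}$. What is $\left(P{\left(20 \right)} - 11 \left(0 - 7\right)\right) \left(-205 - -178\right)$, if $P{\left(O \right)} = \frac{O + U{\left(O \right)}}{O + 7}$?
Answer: $- \frac{21059}{10} \approx -2105.9$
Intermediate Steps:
$U{\left(k \right)} = 7 - \frac{2}{k}$
$P{\left(O \right)} = \frac{7 + O - \frac{2}{O}}{7 + O}$ ($P{\left(O \right)} = \frac{O + \left(7 - \frac{2}{O}\right)}{O + 7} = \frac{7 + O - \frac{2}{O}}{7 + O}$)
$\left(P{\left(20 \right)} - 11 \left(0 - 7\right)\right) \left(-205 - -178\right) = \left(\frac{-2 + 20^{2} + 7 \cdot 20}{20 \left(7 + 20\right)} - 11 \left(0 - 7\right)\right) \left(-205 - -178\right) = \left(\frac{-2 + 400 + 140}{20 \cdot 27} - -77\right) \left(-205 + 178\right) = \left(\frac{1}{20} \cdot \frac{1}{27} \cdot 538 + 77\right) \left(-27\right) = \left(\frac{269}{270} + 77\right) \left(-27\right) = \frac{21059}{270} \left(-27\right) = - \frac{21059}{10}$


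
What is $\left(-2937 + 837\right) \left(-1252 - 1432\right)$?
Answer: $5636400$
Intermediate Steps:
$\left(-2937 + 837\right) \left(-1252 - 1432\right) = - 2100 \left(-1252 + \left(-1525 + 93\right)\right) = - 2100 \left(-1252 - 1432\right) = \left(-2100\right) \left(-2684\right) = 5636400$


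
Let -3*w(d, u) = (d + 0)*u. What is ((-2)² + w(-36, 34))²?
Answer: 169744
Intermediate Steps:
w(d, u) = -d*u/3 (w(d, u) = -(d + 0)*u/3 = -d*u/3)
((-2)² + w(-36, 34))² = ((-2)² - ⅓*(-36)*34)² = (4 + 408)² = 412² = 169744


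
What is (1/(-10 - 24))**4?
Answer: 1/1336336 ≈ 7.4831e-7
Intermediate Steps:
(1/(-10 - 24))**4 = (1/(-34))**4 = (-1/34)**4 = 1/1336336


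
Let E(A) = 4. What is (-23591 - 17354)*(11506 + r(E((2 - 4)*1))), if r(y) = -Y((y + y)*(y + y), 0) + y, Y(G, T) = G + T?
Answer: -468656470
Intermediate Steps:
r(y) = y - 4*y² (r(y) = -((y + y)*(y + y) + 0) + y = -((2*y)*(2*y) + 0) + y = -(4*y² + 0) + y = -4*y² + y = y - 4*y²)
(-23591 - 17354)*(11506 + r(E((2 - 4)*1))) = (-23591 - 17354)*(11506 + 4*(1 - 4*4)) = -40945*(11506 + 4*(1 - 16)) = -40945*(11506 + 4*(-15)) = -40945*(11506 - 60) = -40945*11446 = -468656470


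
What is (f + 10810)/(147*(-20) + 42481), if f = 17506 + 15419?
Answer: 43735/39541 ≈ 1.1061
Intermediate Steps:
f = 32925
(f + 10810)/(147*(-20) + 42481) = (32925 + 10810)/(147*(-20) + 42481) = 43735/(-2940 + 42481) = 43735/39541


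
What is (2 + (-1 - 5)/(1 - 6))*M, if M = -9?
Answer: -144/5 ≈ -28.800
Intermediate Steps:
(2 + (-1 - 5)/(1 - 6))*M = (2 + (-1 - 5)/(1 - 6))*(-9) = (2 - 6/(-5))*(-9) = (2 - 6*(-⅕))*(-9) = (2 + 6/5)*(-9) = (16/5)*(-9) = -144/5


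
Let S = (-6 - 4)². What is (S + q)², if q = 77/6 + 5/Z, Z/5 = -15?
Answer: 11444689/900 ≈ 12716.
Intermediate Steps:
Z = -75 (Z = 5*(-15) = -75)
S = 100 (S = (-10)² = 100)
q = 383/30 (q = 77/6 + 5/(-75) = 77*(⅙) + 5*(-1/75) = 77/6 - 1/15 = 383/30 ≈ 12.767)
(S + q)² = (100 + 383/30)² = (3383/30)² = 11444689/900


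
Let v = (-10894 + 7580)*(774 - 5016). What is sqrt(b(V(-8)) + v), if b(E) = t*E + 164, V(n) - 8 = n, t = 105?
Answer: 2*sqrt(3514538) ≈ 3749.4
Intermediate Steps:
V(n) = 8 + n
v = 14057988 (v = -3314*(-4242) = 14057988)
b(E) = 164 + 105*E (b(E) = 105*E + 164 = 164 + 105*E)
sqrt(b(V(-8)) + v) = sqrt((164 + 105*(8 - 8)) + 14057988) = sqrt((164 + 105*0) + 14057988) = sqrt((164 + 0) + 14057988) = sqrt(164 + 14057988) = sqrt(14058152) = 2*sqrt(3514538)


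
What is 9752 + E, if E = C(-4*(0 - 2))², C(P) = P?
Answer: 9816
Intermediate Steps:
E = 64 (E = (-4*(0 - 2))² = (-4*(-2))² = 8² = 64)
9752 + E = 9752 + 64 = 9816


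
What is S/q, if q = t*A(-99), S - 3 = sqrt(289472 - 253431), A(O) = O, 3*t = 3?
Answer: -1/33 - sqrt(36041)/99 ≈ -1.9479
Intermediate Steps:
t = 1 (t = (1/3)*3 = 1)
S = 3 + sqrt(36041) (S = 3 + sqrt(289472 - 253431) = 3 + sqrt(36041) ≈ 192.84)
q = -99 (q = 1*(-99) = -99)
S/q = (3 + sqrt(36041))/(-99) = (3 + sqrt(36041))*(-1/99) = -1/33 - sqrt(36041)/99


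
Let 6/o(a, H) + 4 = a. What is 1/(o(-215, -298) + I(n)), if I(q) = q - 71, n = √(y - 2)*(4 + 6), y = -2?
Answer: -75701/5803165 - 21316*I/5803165 ≈ -0.013045 - 0.0036732*I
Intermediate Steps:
o(a, H) = 6/(-4 + a)
n = 20*I (n = √(-2 - 2)*(4 + 6) = √(-4)*10 = (2*I)*10 = 20*I ≈ 20.0*I)
I(q) = -71 + q
1/(o(-215, -298) + I(n)) = 1/(6/(-4 - 215) + (-71 + 20*I)) = 1/(6/(-219) + (-71 + 20*I)) = 1/(6*(-1/219) + (-71 + 20*I)) = 1/(-2/73 + (-71 + 20*I)) = 1/(-5185/73 + 20*I) = 5329*(-5185/73 - 20*I)/29015825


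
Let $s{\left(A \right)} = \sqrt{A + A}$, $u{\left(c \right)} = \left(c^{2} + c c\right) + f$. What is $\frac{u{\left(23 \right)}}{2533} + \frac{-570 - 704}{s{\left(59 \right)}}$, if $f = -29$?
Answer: $\frac{1029}{2533} - \frac{637 \sqrt{118}}{59} \approx -116.88$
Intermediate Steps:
$u{\left(c \right)} = -29 + 2 c^{2}$ ($u{\left(c \right)} = \left(c^{2} + c c\right) - 29 = \left(c^{2} + c^{2}\right) - 29 = 2 c^{2} - 29 = -29 + 2 c^{2}$)
$s{\left(A \right)} = \sqrt{2} \sqrt{A}$ ($s{\left(A \right)} = \sqrt{2 A} = \sqrt{2} \sqrt{A}$)
$\frac{u{\left(23 \right)}}{2533} + \frac{-570 - 704}{s{\left(59 \right)}} = \frac{-29 + 2 \cdot 23^{2}}{2533} + \frac{-570 - 704}{\sqrt{2} \sqrt{59}} = \left(-29 + 2 \cdot 529\right) \frac{1}{2533} - \frac{1274}{\sqrt{118}} = \left(-29 + 1058\right) \frac{1}{2533} - 1274 \frac{\sqrt{118}}{118} = 1029 \cdot \frac{1}{2533} - \frac{637 \sqrt{118}}{59} = \frac{1029}{2533} - \frac{637 \sqrt{118}}{59}$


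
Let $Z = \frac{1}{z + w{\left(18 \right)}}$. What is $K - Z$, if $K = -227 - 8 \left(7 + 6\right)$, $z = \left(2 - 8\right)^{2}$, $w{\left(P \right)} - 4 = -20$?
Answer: $- \frac{6621}{20} \approx -331.05$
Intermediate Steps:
$w{\left(P \right)} = -16$ ($w{\left(P \right)} = 4 - 20 = -16$)
$z = 36$ ($z = \left(-6\right)^{2} = 36$)
$Z = \frac{1}{20}$ ($Z = \frac{1}{36 - 16} = \frac{1}{20} \approx 0.05$)
$K = -331$ ($K = -227 - 8 \cdot 13 = -227 - 104 = -331$)
$K - Z = -331 - \frac{1}{20} = - \frac{6621}{20}$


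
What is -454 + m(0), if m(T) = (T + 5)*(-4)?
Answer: -474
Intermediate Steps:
m(T) = -20 - 4*T (m(T) = (5 + T)*(-4) = -20 - 4*T)
-454 + m(0) = -454 + (-20 - 4*0) = -454 + (-20 + 0) = -454 - 20 = -474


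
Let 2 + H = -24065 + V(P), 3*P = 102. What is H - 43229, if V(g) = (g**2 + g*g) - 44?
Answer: -65028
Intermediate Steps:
P = 34 (P = (1/3)*102 = 34)
V(g) = -44 + 2*g**2 (V(g) = (g**2 + g**2) - 44 = 2*g**2 - 44 = -44 + 2*g**2)
H = -21799 (H = -2 + (-24065 + (-44 + 2*34**2)) = -2 + (-24065 + (-44 + 2*1156)) = -2 + (-24065 + (-44 + 2312)) = -2 + (-24065 + 2268) = -2 - 21797 = -21799)
H - 43229 = -21799 - 43229 = -65028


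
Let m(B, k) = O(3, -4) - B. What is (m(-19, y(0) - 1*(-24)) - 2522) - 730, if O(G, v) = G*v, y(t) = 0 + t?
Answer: -3245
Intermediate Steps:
y(t) = t
m(B, k) = -12 - B (m(B, k) = 3*(-4) - B = -12 - B)
(m(-19, y(0) - 1*(-24)) - 2522) - 730 = ((-12 - 1*(-19)) - 2522) - 730 = ((-12 + 19) - 2522) - 730 = (7 - 2522) - 730 = -2515 - 730 = -3245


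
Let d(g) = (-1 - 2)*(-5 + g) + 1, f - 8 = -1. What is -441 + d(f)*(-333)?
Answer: 1224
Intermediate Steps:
f = 7 (f = 8 - 1 = 7)
d(g) = 16 - 3*g (d(g) = -3*(-5 + g) + 1 = (15 - 3*g) + 1 = 16 - 3*g)
-441 + d(f)*(-333) = -441 + (16 - 3*7)*(-333) = -441 + (16 - 21)*(-333) = -441 - 5*(-333) = -441 + 1665 = 1224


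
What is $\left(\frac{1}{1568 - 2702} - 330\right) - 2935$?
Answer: $- \frac{3702511}{1134} \approx -3265.0$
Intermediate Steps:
$\left(\frac{1}{1568 - 2702} - 330\right) - 2935 = \left(\frac{1}{-1134} - 330\right) - 2935 = \left(- \frac{1}{1134} - 330\right) - 2935 = - \frac{374221}{1134} - 2935 = - \frac{3702511}{1134}$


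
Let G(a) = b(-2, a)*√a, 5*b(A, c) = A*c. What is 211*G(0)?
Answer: 0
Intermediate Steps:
b(A, c) = A*c/5 (b(A, c) = (A*c)/5 = A*c/5)
G(a) = -2*a^(3/2)/5 (G(a) = ((⅕)*(-2)*a)*√a = (-2*a/5)*√a = -2*a^(3/2)/5)
211*G(0) = 211*(-2*0^(3/2)/5) = 211*(-⅖*0) = 211*0 = 0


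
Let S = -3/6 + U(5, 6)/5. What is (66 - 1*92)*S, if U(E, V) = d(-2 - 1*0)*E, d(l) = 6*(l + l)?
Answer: 637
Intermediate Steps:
d(l) = 12*l (d(l) = 6*(2*l) = 12*l)
U(E, V) = -24*E (U(E, V) = (12*(-2 - 1*0))*E = (12*(-2 + 0))*E = (12*(-2))*E = -24*E)
S = -49/2 (S = -3/6 - 24*5/5 = -3*⅙ - 120*⅕ = -½ - 24 = -49/2 ≈ -24.500)
(66 - 1*92)*S = (66 - 1*92)*(-49/2) = (66 - 92)*(-49/2) = -26*(-49/2) = 637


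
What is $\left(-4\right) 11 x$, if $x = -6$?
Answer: $264$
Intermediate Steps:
$\left(-4\right) 11 x = \left(-4\right) 11 \left(-6\right) = \left(-44\right) \left(-6\right) = 264$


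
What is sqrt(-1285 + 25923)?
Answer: sqrt(24638) ≈ 156.96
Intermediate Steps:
sqrt(-1285 + 25923) = sqrt(24638)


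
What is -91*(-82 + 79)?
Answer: 273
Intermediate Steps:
-91*(-82 + 79) = -91*(-3) = 273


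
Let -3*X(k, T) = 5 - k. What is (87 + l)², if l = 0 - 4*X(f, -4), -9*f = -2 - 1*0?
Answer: 6355441/729 ≈ 8718.0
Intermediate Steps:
f = 2/9 (f = -(-2 - 1*0)/9 = -(-2 + 0)/9 = -⅑*(-2) = 2/9 ≈ 0.22222)
X(k, T) = -5/3 + k/3 (X(k, T) = -(5 - k)/3 = -5/3 + k/3)
l = 172/27 (l = 0 - 4*(-5/3 + (⅓)*(2/9)) = 0 - 4*(-5/3 + 2/27) = 0 - 4*(-43/27) = 0 + 172/27 = 172/27 ≈ 6.3704)
(87 + l)² = (87 + 172/27)² = (2521/27)² = 6355441/729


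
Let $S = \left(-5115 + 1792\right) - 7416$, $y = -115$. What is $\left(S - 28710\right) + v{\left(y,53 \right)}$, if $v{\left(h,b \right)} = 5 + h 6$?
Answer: $-40134$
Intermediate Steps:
$v{\left(h,b \right)} = 5 + 6 h$
$S = -10739$ ($S = -3323 - 7416 = -10739$)
$\left(S - 28710\right) + v{\left(y,53 \right)} = \left(-10739 - 28710\right) + \left(5 + 6 \left(-115\right)\right) = -39449 + \left(5 - 690\right) = -39449 - 685 = -40134$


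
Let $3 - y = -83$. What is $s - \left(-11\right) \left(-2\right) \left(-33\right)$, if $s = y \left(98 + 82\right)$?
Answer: $16206$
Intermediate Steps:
$y = 86$ ($y = 3 - -83 = 3 + 83 = 86$)
$s = 15480$ ($s = 86 \left(98 + 82\right) = 86 \cdot 180 = 15480$)
$s - \left(-11\right) \left(-2\right) \left(-33\right) = 15480 - \left(-11\right) \left(-2\right) \left(-33\right) = 15480 - 22 \left(-33\right) = 15480 - -726 = 15480 + 726 = 16206$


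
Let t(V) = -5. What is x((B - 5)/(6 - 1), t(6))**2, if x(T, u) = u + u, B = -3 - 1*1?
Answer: 100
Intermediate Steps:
B = -4 (B = -3 - 1 = -4)
x(T, u) = 2*u
x((B - 5)/(6 - 1), t(6))**2 = (2*(-5))**2 = (-10)**2 = 100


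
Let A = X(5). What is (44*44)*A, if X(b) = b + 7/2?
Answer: 16456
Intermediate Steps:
X(b) = 7/2 + b (X(b) = b + 7*(½) = b + 7/2 = 7/2 + b)
A = 17/2 (A = 7/2 + 5 = 17/2 ≈ 8.5000)
(44*44)*A = (44*44)*(17/2) = 1936*(17/2) = 16456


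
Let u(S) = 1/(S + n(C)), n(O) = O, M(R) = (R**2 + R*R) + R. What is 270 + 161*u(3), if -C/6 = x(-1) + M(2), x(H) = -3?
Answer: 10369/39 ≈ 265.87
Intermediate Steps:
M(R) = R + 2*R**2 (M(R) = (R**2 + R**2) + R = 2*R**2 + R = R + 2*R**2)
C = -42 (C = -6*(-3 + 2*(1 + 2*2)) = -6*(-3 + 2*(1 + 4)) = -6*(-3 + 2*5) = -6*(-3 + 10) = -6*7 = -42)
u(S) = 1/(-42 + S) (u(S) = 1/(S - 42) = 1/(-42 + S))
270 + 161*u(3) = 270 + 161/(-42 + 3) = 270 + 161/(-39) = 270 + 161*(-1/39) = 270 - 161/39 = 10369/39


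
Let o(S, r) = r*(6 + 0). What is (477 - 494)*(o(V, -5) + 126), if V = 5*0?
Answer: -1632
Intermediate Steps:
V = 0
o(S, r) = 6*r (o(S, r) = r*6 = 6*r)
(477 - 494)*(o(V, -5) + 126) = (477 - 494)*(6*(-5) + 126) = -17*(-30 + 126) = -17*96 = -1632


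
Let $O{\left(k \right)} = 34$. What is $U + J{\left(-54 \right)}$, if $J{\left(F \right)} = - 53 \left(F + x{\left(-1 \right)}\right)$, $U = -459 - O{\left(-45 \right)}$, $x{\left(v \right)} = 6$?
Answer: $2051$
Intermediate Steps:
$U = -493$ ($U = -459 - 34 = -493$)
$J{\left(F \right)} = -318 - 53 F$ ($J{\left(F \right)} = - 53 \left(F + 6\right) = - 53 \left(6 + F\right) = -318 - 53 F$)
$U + J{\left(-54 \right)} = -493 - -2544 = -493 + \left(-318 + 2862\right) = -493 + 2544 = 2051$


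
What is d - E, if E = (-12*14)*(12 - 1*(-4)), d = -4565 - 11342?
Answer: -13219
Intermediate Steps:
d = -15907
E = -2688 (E = -168*(12 + 4) = -168*16 = -2688)
d - E = -15907 - 1*(-2688) = -15907 + 2688 = -13219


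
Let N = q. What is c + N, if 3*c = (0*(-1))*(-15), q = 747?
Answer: 747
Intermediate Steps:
N = 747
c = 0 (c = ((0*(-1))*(-15))/3 = (0*(-15))/3 = (1/3)*0 = 0)
c + N = 0 + 747 = 747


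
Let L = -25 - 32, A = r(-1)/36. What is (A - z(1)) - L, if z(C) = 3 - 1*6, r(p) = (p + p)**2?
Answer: 541/9 ≈ 60.111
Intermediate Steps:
r(p) = 4*p**2 (r(p) = (2*p)**2 = 4*p**2)
z(C) = -3 (z(C) = 3 - 6 = -3)
A = 1/9 (A = (4*(-1)**2)/36 = (4*1)*(1/36) = 4*(1/36) = 1/9 ≈ 0.11111)
L = -57
(A - z(1)) - L = (1/9 - 1*(-3)) - 1*(-57) = (1/9 + 3) + 57 = 28/9 + 57 = 541/9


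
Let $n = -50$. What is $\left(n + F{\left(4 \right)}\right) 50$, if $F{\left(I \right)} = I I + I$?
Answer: $-1500$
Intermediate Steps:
$F{\left(I \right)} = I + I^{2}$ ($F{\left(I \right)} = I^{2} + I = I + I^{2}$)
$\left(n + F{\left(4 \right)}\right) 50 = \left(-50 + 4 \left(1 + 4\right)\right) 50 = \left(-50 + 4 \cdot 5\right) 50 = \left(-50 + 20\right) 50 = \left(-30\right) 50 = -1500$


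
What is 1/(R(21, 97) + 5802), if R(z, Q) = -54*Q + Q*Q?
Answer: 1/9973 ≈ 0.00010027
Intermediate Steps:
R(z, Q) = Q**2 - 54*Q (R(z, Q) = -54*Q + Q**2 = Q**2 - 54*Q)
1/(R(21, 97) + 5802) = 1/(97*(-54 + 97) + 5802) = 1/(97*43 + 5802) = 1/(4171 + 5802) = 1/9973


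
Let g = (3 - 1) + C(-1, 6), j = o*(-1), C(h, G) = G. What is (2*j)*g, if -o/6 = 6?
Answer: 576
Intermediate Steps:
o = -36 (o = -6*6 = -36)
j = 36 (j = -36*(-1) = 36)
g = 8 (g = (3 - 1) + 6 = 2 + 6 = 8)
(2*j)*g = (2*36)*8 = 72*8 = 576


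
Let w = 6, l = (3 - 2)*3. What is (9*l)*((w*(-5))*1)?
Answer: -810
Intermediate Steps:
l = 3 (l = 1*3 = 3)
(9*l)*((w*(-5))*1) = (9*3)*((6*(-5))*1) = 27*(-30*1) = 27*(-30) = -810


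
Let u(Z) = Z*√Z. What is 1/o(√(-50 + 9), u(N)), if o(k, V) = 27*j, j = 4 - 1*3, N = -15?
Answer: 1/27 ≈ 0.037037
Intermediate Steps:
u(Z) = Z^(3/2)
j = 1 (j = 4 - 3 = 1)
o(k, V) = 27 (o(k, V) = 27*1 = 27)
1/o(√(-50 + 9), u(N)) = 1/27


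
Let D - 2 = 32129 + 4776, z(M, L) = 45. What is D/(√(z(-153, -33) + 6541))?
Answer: 36907*√6586/6586 ≈ 454.78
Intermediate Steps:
D = 36907 (D = 2 + (32129 + 4776) = 2 + 36905 = 36907)
D/(√(z(-153, -33) + 6541)) = 36907/(√(45 + 6541)) = 36907/(√6586) = 36907*(√6586/6586) = 36907*√6586/6586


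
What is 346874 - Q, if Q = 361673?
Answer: -14799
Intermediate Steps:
346874 - Q = 346874 - 1*361673 = 346874 - 361673 = -14799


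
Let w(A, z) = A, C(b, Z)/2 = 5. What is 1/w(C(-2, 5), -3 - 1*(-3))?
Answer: ⅒ ≈ 0.10000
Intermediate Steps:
C(b, Z) = 10 (C(b, Z) = 2*5 = 10)
1/w(C(-2, 5), -3 - 1*(-3)) = 1/10 = ⅒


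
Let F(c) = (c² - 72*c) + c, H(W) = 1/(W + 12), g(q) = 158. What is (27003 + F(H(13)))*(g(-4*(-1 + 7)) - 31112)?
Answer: -522351876354/625 ≈ -8.3576e+8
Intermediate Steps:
H(W) = 1/(12 + W)
F(c) = c² - 71*c
(27003 + F(H(13)))*(g(-4*(-1 + 7)) - 31112) = (27003 + (-71 + 1/(12 + 13))/(12 + 13))*(158 - 31112) = (27003 + (-71 + 1/25)/25)*(-30954) = (27003 + (1/25)*(-1774/25))*(-30954) = (27003 - 1774/625)*(-30954) = (16875101/625)*(-30954) = -522351876354/625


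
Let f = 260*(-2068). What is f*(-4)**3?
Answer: 34411520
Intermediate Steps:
f = -537680
f*(-4)**3 = -537680*(-4)**3 = -537680*(-64) = 34411520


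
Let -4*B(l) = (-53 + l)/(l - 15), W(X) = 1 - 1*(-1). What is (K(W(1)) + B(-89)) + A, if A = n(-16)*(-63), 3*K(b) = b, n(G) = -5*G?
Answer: -3144757/624 ≈ -5039.7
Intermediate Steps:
W(X) = 2 (W(X) = 1 + 1 = 2)
B(l) = -(-53 + l)/(4*(-15 + l)) (B(l) = -(-53 + l)/(4*(l - 15)) = -(-53 + l)/(4*(-15 + l)))
K(b) = b/3
A = -5040 (A = -5*(-16)*(-63) = 80*(-63) = -5040)
(K(W(1)) + B(-89)) + A = ((⅓)*2 + (53 - 1*(-89))/(4*(-15 - 89))) - 5040 = (⅔ + (¼)*(53 + 89)/(-104)) - 5040 = (⅔ + (¼)*(-1/104)*142) - 5040 = (⅔ - 71/208) - 5040 = 203/624 - 5040 = -3144757/624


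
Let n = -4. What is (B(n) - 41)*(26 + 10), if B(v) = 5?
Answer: -1296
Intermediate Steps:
(B(n) - 41)*(26 + 10) = (5 - 41)*(26 + 10) = -36*36 = -1296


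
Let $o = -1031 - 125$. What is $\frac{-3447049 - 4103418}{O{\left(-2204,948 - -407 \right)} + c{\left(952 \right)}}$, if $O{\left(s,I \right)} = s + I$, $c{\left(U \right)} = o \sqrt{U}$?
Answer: $- \frac{6410346483}{1271471071} + \frac{17456679704 \sqrt{238}}{1271471071} \approx 206.77$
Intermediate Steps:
$o = -1156$
$c{\left(U \right)} = - 1156 \sqrt{U}$
$O{\left(s,I \right)} = I + s$
$\frac{-3447049 - 4103418}{O{\left(-2204,948 - -407 \right)} + c{\left(952 \right)}} = \frac{-3447049 - 4103418}{\left(\left(948 - -407\right) - 2204\right) - 1156 \sqrt{952}} = - \frac{7550467}{\left(\left(948 + 407\right) - 2204\right) - 1156 \cdot 2 \sqrt{238}} = - \frac{7550467}{\left(1355 - 2204\right) - 2312 \sqrt{238}} = - \frac{7550467}{-849 - 2312 \sqrt{238}}$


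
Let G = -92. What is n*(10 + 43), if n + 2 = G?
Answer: -4982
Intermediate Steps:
n = -94 (n = -2 - 92 = -94)
n*(10 + 43) = -94*(10 + 43) = -94*53 = -4982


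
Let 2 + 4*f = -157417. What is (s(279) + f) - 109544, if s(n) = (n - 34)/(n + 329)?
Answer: -90530195/608 ≈ -1.4890e+5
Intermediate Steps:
s(n) = (-34 + n)/(329 + n)
f = -157419/4 (f = -1/2 + (1/4)*(-157417) = -1/2 - 157417/4 = -157419/4 ≈ -39355.)
(s(279) + f) - 109544 = ((-34 + 279)/(329 + 279) - 157419/4) - 109544 = (245/608 - 157419/4) - 109544 = -23927443/608 - 109544 = -90530195/608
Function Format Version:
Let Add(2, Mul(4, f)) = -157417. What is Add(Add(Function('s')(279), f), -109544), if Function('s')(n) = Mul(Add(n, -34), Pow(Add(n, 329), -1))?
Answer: Rational(-90530195, 608) ≈ -1.4890e+5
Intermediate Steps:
Function('s')(n) = Mul(Pow(Add(329, n), -1), Add(-34, n)) (Function('s')(n) = Mul(Add(-34, n), Pow(Add(329, n), -1)) = Mul(Pow(Add(329, n), -1), Add(-34, n)))
f = Rational(-157419, 4) (f = Add(Rational(-1, 2), Mul(Rational(1, 4), -157417)) = Add(Rational(-1, 2), Rational(-157417, 4)) = Rational(-157419, 4) ≈ -39355.)
Add(Add(Function('s')(279), f), -109544) = Add(Add(Mul(Pow(Add(329, 279), -1), Add(-34, 279)), Rational(-157419, 4)), -109544) = Add(Add(Mul(Pow(608, -1), 245), Rational(-157419, 4)), -109544) = Add(Add(Mul(Rational(1, 608), 245), Rational(-157419, 4)), -109544) = Add(Add(Rational(245, 608), Rational(-157419, 4)), -109544) = Add(Rational(-23927443, 608), -109544) = Rational(-90530195, 608)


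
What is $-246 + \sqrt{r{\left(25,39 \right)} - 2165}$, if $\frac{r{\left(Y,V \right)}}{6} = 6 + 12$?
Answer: $-246 + 11 i \sqrt{17} \approx -246.0 + 45.354 i$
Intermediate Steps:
$r{\left(Y,V \right)} = 108$ ($r{\left(Y,V \right)} = 6 \left(6 + 12\right) = 6 \cdot 18 = 108$)
$-246 + \sqrt{r{\left(25,39 \right)} - 2165} = -246 + \sqrt{108 - 2165} = -246 + \sqrt{-2057} = -246 + 11 i \sqrt{17}$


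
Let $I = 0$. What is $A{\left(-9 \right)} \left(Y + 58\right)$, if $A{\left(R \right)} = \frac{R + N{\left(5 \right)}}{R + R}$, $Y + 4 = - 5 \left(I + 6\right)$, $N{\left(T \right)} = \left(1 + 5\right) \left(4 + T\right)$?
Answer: $-60$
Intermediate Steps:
$N{\left(T \right)} = 24 + 6 T$ ($N{\left(T \right)} = 6 \left(4 + T\right) = 24 + 6 T$)
$Y = -34$ ($Y = -4 - 5 \left(0 + 6\right) = -4 - 30 = -34$)
$A{\left(R \right)} = \frac{54 + R}{2 R}$ ($A{\left(R \right)} = \frac{R + \left(24 + 6 \cdot 5\right)}{R + R} = \frac{R + \left(24 + 30\right)}{2 R} = \left(R + 54\right) \frac{1}{2 R} = \left(54 + R\right) \frac{1}{2 R} = \frac{54 + R}{2 R}$)
$A{\left(-9 \right)} \left(Y + 58\right) = \frac{54 - 9}{2 \left(-9\right)} \left(-34 + 58\right) = \frac{1}{2} \left(- \frac{1}{9}\right) 45 \cdot 24 = \left(- \frac{5}{2}\right) 24 = -60$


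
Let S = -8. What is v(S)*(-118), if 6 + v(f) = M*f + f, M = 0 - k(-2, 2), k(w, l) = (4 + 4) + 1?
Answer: -6844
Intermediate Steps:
k(w, l) = 9 (k(w, l) = 8 + 1 = 9)
M = -9 (M = 0 - 1*9 = 0 - 9 = -9)
v(f) = -6 - 8*f (v(f) = -6 + (-9*f + f) = -6 - 8*f)
v(S)*(-118) = (-6 - 8*(-8))*(-118) = (-6 + 64)*(-118) = 58*(-118) = -6844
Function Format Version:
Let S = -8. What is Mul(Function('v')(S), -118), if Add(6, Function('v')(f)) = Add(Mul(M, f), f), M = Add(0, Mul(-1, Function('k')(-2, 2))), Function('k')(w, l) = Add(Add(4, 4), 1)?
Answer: -6844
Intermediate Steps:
Function('k')(w, l) = 9 (Function('k')(w, l) = Add(8, 1) = 9)
M = -9 (M = Add(0, Mul(-1, 9)) = Add(0, -9) = -9)
Function('v')(f) = Add(-6, Mul(-8, f)) (Function('v')(f) = Add(-6, Add(Mul(-9, f), f)) = Add(-6, Mul(-8, f)))
Mul(Function('v')(S), -118) = Mul(Add(-6, Mul(-8, -8)), -118) = Mul(Add(-6, 64), -118) = Mul(58, -118) = -6844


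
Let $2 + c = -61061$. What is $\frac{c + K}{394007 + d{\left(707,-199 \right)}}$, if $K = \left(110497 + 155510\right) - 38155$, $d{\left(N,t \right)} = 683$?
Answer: $\frac{166789}{394690} \approx 0.42258$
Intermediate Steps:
$c = -61063$ ($c = -2 - 61061 = -61063$)
$K = 227852$ ($K = 266007 - 38155 = 227852$)
$\frac{c + K}{394007 + d{\left(707,-199 \right)}} = \frac{-61063 + 227852}{394007 + 683} = \frac{166789}{394690}$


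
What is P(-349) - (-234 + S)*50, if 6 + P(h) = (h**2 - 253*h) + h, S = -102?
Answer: 226543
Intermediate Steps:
P(h) = -6 + h**2 - 252*h (P(h) = -6 + ((h**2 - 253*h) + h) = -6 + (h**2 - 252*h) = -6 + h**2 - 252*h)
P(-349) - (-234 + S)*50 = (-6 + (-349)**2 - 252*(-349)) - (-234 - 102)*50 = (-6 + 121801 + 87948) - (-336)*50 = 209743 - 1*(-16800) = 209743 + 16800 = 226543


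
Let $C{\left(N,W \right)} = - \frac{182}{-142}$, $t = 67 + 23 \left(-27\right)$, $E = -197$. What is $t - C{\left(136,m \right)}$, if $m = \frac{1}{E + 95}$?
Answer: $- \frac{39425}{71} \approx -555.28$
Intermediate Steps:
$m = - \frac{1}{102}$ ($m = \frac{1}{-197 + 95} = \frac{1}{-102} = - \frac{1}{102} \approx -0.0098039$)
$t = -554$ ($t = 67 - 621 = -554$)
$C{\left(N,W \right)} = \frac{91}{71}$ ($C{\left(N,W \right)} = \left(-182\right) \left(- \frac{1}{142}\right) = \frac{91}{71}$)
$t - C{\left(136,m \right)} = -554 - \frac{91}{71} = - \frac{39425}{71}$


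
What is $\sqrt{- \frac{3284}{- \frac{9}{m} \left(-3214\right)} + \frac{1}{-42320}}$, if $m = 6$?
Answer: $\frac{i \sqrt{3350202112605}}{2217660} \approx 0.82535 i$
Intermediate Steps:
$\sqrt{- \frac{3284}{- \frac{9}{m} \left(-3214\right)} + \frac{1}{-42320}} = \sqrt{- \frac{3284}{- \frac{9}{6} \left(-3214\right)} + \frac{1}{-42320}} = \sqrt{- \frac{3284}{\left(-9\right) \frac{1}{6} \left(-3214\right)} - \frac{1}{42320}} = \sqrt{- \frac{3284}{\left(- \frac{3}{2}\right) \left(-3214\right)} - \frac{1}{42320}} = \sqrt{- \frac{3284}{4821} - \frac{1}{42320}} = \sqrt{- \frac{138983701}{204024720}} = \frac{i \sqrt{3350202112605}}{2217660}$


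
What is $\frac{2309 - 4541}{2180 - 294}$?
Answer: $- \frac{1116}{943} \approx -1.1835$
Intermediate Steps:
$\frac{2309 - 4541}{2180 - 294} = - \frac{2232}{1886} = \left(-2232\right) \frac{1}{1886} = - \frac{1116}{943}$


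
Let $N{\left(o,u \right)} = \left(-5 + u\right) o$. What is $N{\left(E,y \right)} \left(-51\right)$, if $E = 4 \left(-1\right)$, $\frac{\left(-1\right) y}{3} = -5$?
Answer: $2040$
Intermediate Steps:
$y = 15$ ($y = \left(-3\right) \left(-5\right) = 15$)
$E = -4$
$N{\left(o,u \right)} = o \left(-5 + u\right)$
$N{\left(E,y \right)} \left(-51\right) = - 4 \left(-5 + 15\right) \left(-51\right) = \left(-4\right) 10 \left(-51\right) = \left(-40\right) \left(-51\right) = 2040$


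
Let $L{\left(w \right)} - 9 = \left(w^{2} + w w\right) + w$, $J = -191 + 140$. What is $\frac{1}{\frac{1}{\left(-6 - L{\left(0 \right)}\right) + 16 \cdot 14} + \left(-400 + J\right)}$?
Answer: $- \frac{209}{94258} \approx -0.0022173$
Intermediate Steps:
$J = -51$
$L{\left(w \right)} = 9 + w + 2 w^{2}$ ($L{\left(w \right)} = 9 + \left(\left(w^{2} + w w\right) + w\right) = 9 + \left(\left(w^{2} + w^{2}\right) + w\right) = 9 + \left(2 w^{2} + w\right) = 9 + \left(w + 2 w^{2}\right) = 9 + w + 2 w^{2}$)
$\frac{1}{\frac{1}{\left(-6 - L{\left(0 \right)}\right) + 16 \cdot 14} + \left(-400 + J\right)} = \frac{1}{\frac{1}{\left(-6 - \left(9 + 0 + 2 \cdot 0^{2}\right)\right) + 16 \cdot 14} - 451} = \frac{1}{\frac{1}{\left(-6 - \left(9 + 0 + 2 \cdot 0\right)\right) + 224} - 451} = \frac{1}{\frac{1}{\left(-6 - \left(9 + 0 + 0\right)\right) + 224} - 451} = \frac{1}{\frac{1}{\left(-6 - 9\right) + 224} - 451} = \frac{1}{\frac{1}{-15 + 224} - 451} = \frac{1}{\frac{1}{209} - 451} = \frac{1}{- \frac{94258}{209}} = - \frac{209}{94258}$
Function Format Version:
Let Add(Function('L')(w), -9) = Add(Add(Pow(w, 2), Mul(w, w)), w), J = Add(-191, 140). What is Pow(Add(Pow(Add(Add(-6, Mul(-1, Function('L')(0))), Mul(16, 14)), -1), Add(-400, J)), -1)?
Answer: Rational(-209, 94258) ≈ -0.0022173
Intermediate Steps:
J = -51
Function('L')(w) = Add(9, w, Mul(2, Pow(w, 2))) (Function('L')(w) = Add(9, Add(Add(Pow(w, 2), Mul(w, w)), w)) = Add(9, Add(Add(Pow(w, 2), Pow(w, 2)), w)) = Add(9, Add(Mul(2, Pow(w, 2)), w)) = Add(9, Add(w, Mul(2, Pow(w, 2)))) = Add(9, w, Mul(2, Pow(w, 2))))
Pow(Add(Pow(Add(Add(-6, Mul(-1, Function('L')(0))), Mul(16, 14)), -1), Add(-400, J)), -1) = Pow(Add(Pow(Add(Add(-6, Mul(-1, Add(9, 0, Mul(2, Pow(0, 2))))), Mul(16, 14)), -1), Add(-400, -51)), -1) = Pow(Add(Pow(Add(Add(-6, Mul(-1, Add(9, 0, Mul(2, 0)))), 224), -1), -451), -1) = Pow(Add(Pow(Add(Add(-6, Mul(-1, Add(9, 0, 0))), 224), -1), -451), -1) = Pow(Add(Pow(Add(Add(-6, Mul(-1, 9)), 224), -1), -451), -1) = Pow(Add(Pow(Add(Add(-6, -9), 224), -1), -451), -1) = Pow(Add(Pow(Add(-15, 224), -1), -451), -1) = Pow(Add(Pow(209, -1), -451), -1) = Pow(Add(Rational(1, 209), -451), -1) = Pow(Rational(-94258, 209), -1) = Rational(-209, 94258)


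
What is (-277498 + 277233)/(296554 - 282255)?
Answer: -265/14299 ≈ -0.018533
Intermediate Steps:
(-277498 + 277233)/(296554 - 282255) = -265/14299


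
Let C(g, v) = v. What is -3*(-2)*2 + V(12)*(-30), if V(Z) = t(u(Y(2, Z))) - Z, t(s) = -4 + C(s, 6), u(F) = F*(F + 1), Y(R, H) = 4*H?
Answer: 312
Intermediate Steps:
u(F) = F*(1 + F)
t(s) = 2 (t(s) = -4 + 6 = 2)
V(Z) = 2 - Z
-3*(-2)*2 + V(12)*(-30) = -3*(-2)*2 + (2 - 1*12)*(-30) = 6*2 + (2 - 12)*(-30) = 12 - 10*(-30) = 12 + 300 = 312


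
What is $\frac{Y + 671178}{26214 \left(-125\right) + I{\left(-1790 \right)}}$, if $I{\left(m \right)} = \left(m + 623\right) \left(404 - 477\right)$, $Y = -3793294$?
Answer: $\frac{3122116}{3191559} \approx 0.97824$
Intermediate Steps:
$I{\left(m \right)} = -45479 - 73 m$ ($I{\left(m \right)} = \left(623 + m\right) \left(-73\right) = -45479 - 73 m$)
$\frac{Y + 671178}{26214 \left(-125\right) + I{\left(-1790 \right)}} = \frac{-3793294 + 671178}{26214 \left(-125\right) - -85191} = - \frac{3122116}{-3276750 + \left(-45479 + 130670\right)} = - \frac{3122116}{-3276750 + 85191} = - \frac{3122116}{-3191559} = \left(-3122116\right) \left(- \frac{1}{3191559}\right) = \frac{3122116}{3191559}$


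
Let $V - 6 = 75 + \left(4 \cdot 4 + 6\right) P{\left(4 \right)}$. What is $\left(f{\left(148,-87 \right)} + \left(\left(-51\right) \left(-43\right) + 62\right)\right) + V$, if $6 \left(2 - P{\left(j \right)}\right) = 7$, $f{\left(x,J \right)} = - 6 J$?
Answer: $\frac{8629}{3} \approx 2876.3$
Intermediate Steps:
$P{\left(j \right)} = \frac{5}{6}$ ($P{\left(j \right)} = 2 - \frac{7}{6} = \frac{5}{6}$)
$V = \frac{298}{3}$ ($V = 6 + \left(75 + \left(4 \cdot 4 + 6\right) \frac{5}{6}\right) = 6 + \left(75 + \left(16 + 6\right) \frac{5}{6}\right) = 6 + \left(75 + 22 \cdot \frac{5}{6}\right) = 6 + \left(75 + \frac{55}{3}\right) = 6 + \frac{280}{3} = \frac{298}{3} \approx 99.333$)
$\left(f{\left(148,-87 \right)} + \left(\left(-51\right) \left(-43\right) + 62\right)\right) + V = \left(\left(-6\right) \left(-87\right) + \left(\left(-51\right) \left(-43\right) + 62\right)\right) + \frac{298}{3} = \left(522 + \left(2193 + 62\right)\right) + \frac{298}{3} = \left(522 + 2255\right) + \frac{298}{3} = 2777 + \frac{298}{3} = \frac{8629}{3}$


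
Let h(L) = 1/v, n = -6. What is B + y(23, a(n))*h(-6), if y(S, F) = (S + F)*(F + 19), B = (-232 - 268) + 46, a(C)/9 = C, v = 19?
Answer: -7541/19 ≈ -396.89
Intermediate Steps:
a(C) = 9*C
B = -454 (B = -500 + 46 = -454)
y(S, F) = (19 + F)*(F + S) (y(S, F) = (F + S)*(19 + F) = (19 + F)*(F + S))
h(L) = 1/19
B + y(23, a(n))*h(-6) = -454 + ((9*(-6))**2 + 19*(9*(-6)) + 19*23 + (9*(-6))*23)*(1/19) = -454 + ((-54)**2 + 19*(-54) + 437 - 54*23)*(1/19) = -454 + (2916 - 1026 + 437 - 1242)*(1/19) = -454 + 1085*(1/19) = -454 + 1085/19 = -7541/19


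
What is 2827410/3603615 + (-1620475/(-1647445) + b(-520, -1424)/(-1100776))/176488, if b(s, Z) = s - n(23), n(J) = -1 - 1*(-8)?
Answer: 12065787465099664445351/15378082304717836738112 ≈ 0.78461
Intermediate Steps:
n(J) = 7 (n(J) = -1 + 8 = 7)
b(s, Z) = -7 + s (b(s, Z) = s - 1*7 = s - 7 = -7 + s)
2827410/3603615 + (-1620475/(-1647445) + b(-520, -1424)/(-1100776))/176488 = 2827410/3603615 + (-1620475/(-1647445) + (-7 - 520)/(-1100776))/176488 = 2827410*(1/3603615) + (-1620475*(-1/1647445) - 527*(-1/1100776))*(1/176488) = 188494/240241 + (324095/329489 + 527/1100776)*(1/176488) = 188494/240241 + (356929638423/362693583464)*(1/176488) = 188494/240241 + 356929638423/64011065158394432 = 12065787465099664445351/15378082304717836738112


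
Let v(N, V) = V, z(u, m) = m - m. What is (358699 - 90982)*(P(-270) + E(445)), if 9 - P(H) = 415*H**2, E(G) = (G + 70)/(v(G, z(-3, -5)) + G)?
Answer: -720844245079332/89 ≈ -8.0994e+12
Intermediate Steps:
z(u, m) = 0
E(G) = (70 + G)/G (E(G) = (G + 70)/(0 + G) = (70 + G)/G)
P(H) = 9 - 415*H**2
(358699 - 90982)*(P(-270) + E(445)) = (358699 - 90982)*((9 - 415*(-270)**2) + (70 + 445)/445) = 267717*((9 - 415*72900) + (1/445)*515) = 267717*((9 - 30253500) + 103/89) = 267717*(-30253491 + 103/89) = 267717*(-2692560596/89) = -720844245079332/89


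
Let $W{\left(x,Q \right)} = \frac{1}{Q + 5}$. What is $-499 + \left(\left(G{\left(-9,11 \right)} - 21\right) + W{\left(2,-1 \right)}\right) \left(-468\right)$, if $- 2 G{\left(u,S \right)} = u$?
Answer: $7106$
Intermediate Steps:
$G{\left(u,S \right)} = - \frac{u}{2}$
$W{\left(x,Q \right)} = \frac{1}{5 + Q}$
$-499 + \left(\left(G{\left(-9,11 \right)} - 21\right) + W{\left(2,-1 \right)}\right) \left(-468\right) = -499 + \left(\left(\left(- \frac{1}{2}\right) \left(-9\right) - 21\right) + \frac{1}{5 - 1}\right) \left(-468\right) = -499 + \left(\left(\frac{9}{2} - 21\right) + \frac{1}{4}\right) \left(-468\right) = -499 + \left(- \frac{33}{2} + \frac{1}{4}\right) \left(-468\right) = -499 - -7605 = -499 + 7605 = 7106$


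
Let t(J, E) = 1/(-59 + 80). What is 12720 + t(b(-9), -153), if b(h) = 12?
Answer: 267121/21 ≈ 12720.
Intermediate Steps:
t(J, E) = 1/21
12720 + t(b(-9), -153) = 12720 + 1/21 = 267121/21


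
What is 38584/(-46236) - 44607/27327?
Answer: -259736185/105290931 ≈ -2.4668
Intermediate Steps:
38584/(-46236) - 44607/27327 = 38584*(-1/46236) - 44607*1/27327 = -9646/11559 - 14869/9109 = -259736185/105290931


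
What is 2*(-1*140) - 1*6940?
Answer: -7220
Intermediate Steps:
2*(-1*140) - 1*6940 = 2*(-140) - 6940 = -280 - 6940 = -7220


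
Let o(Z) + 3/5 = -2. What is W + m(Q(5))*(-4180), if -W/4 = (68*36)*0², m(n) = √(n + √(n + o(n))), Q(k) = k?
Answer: -836*√(125 + 10*√15) ≈ -10697.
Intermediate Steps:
o(Z) = -13/5 (o(Z) = -⅗ - 2 = -13/5)
m(n) = √(n + √(-13/5 + n)) (m(n) = √(n + √(n - 13/5)) = √(n + √(-13/5 + n)))
W = 0 (W = -4*68*36*0² = -9792*0 = -4*0 = 0)
W + m(Q(5))*(-4180) = 0 + √(5 + √(-13/5 + 5))*(-4180) = 0 + √(5 + √(12/5))*(-4180) = 0 + √(5 + 2*√15/5)*(-4180) = 0 - 4180*√(5 + 2*√15/5) = -4180*√(5 + 2*√15/5)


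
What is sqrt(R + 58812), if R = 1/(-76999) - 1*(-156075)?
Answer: 4*sqrt(79626995658743)/76999 ≈ 463.56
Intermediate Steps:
R = 12017618924/76999 (R = -1/76999 + 156075 = 12017618924/76999 ≈ 1.5608e+5)
sqrt(R + 58812) = sqrt(12017618924/76999 + 58812) = sqrt(16546084112/76999) = 4*sqrt(79626995658743)/76999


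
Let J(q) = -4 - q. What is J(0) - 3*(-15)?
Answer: 41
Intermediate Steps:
J(0) - 3*(-15) = (-4 - 1*0) - 3*(-15) = (-4 + 0) + 45 = -4 + 45 = 41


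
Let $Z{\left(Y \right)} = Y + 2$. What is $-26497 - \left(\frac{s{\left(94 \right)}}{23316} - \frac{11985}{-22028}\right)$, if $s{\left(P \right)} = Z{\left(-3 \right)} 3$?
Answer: $- \frac{283526396534}{10700101} \approx -26498.0$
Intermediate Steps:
$Z{\left(Y \right)} = 2 + Y$
$s{\left(P \right)} = -3$ ($s{\left(P \right)} = \left(2 - 3\right) 3 = \left(-1\right) 3 = -3$)
$-26497 - \left(\frac{s{\left(94 \right)}}{23316} - \frac{11985}{-22028}\right) = -26497 - \left(- \frac{3}{23316} - \frac{11985}{-22028}\right) = -26497 - \left(\left(-3\right) \frac{1}{23316} - - \frac{11985}{22028}\right) = -26497 - \left(- \frac{1}{7772} + \frac{11985}{22028}\right) = -26497 - \frac{5820337}{10700101} = - \frac{283526396534}{10700101}$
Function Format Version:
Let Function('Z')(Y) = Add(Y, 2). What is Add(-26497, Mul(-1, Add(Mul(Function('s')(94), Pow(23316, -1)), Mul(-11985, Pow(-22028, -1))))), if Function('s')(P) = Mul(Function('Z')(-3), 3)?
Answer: Rational(-283526396534, 10700101) ≈ -26498.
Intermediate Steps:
Function('Z')(Y) = Add(2, Y)
Function('s')(P) = -3 (Function('s')(P) = Mul(Add(2, -3), 3) = Mul(-1, 3) = -3)
Add(-26497, Mul(-1, Add(Mul(Function('s')(94), Pow(23316, -1)), Mul(-11985, Pow(-22028, -1))))) = Add(-26497, Mul(-1, Add(Mul(-3, Pow(23316, -1)), Mul(-11985, Pow(-22028, -1))))) = Add(-26497, Mul(-1, Add(Mul(-3, Rational(1, 23316)), Mul(-11985, Rational(-1, 22028))))) = Add(-26497, Mul(-1, Add(Rational(-1, 7772), Rational(11985, 22028)))) = Add(-26497, Mul(-1, Rational(5820337, 10700101))) = Add(-26497, Rational(-5820337, 10700101)) = Rational(-283526396534, 10700101)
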